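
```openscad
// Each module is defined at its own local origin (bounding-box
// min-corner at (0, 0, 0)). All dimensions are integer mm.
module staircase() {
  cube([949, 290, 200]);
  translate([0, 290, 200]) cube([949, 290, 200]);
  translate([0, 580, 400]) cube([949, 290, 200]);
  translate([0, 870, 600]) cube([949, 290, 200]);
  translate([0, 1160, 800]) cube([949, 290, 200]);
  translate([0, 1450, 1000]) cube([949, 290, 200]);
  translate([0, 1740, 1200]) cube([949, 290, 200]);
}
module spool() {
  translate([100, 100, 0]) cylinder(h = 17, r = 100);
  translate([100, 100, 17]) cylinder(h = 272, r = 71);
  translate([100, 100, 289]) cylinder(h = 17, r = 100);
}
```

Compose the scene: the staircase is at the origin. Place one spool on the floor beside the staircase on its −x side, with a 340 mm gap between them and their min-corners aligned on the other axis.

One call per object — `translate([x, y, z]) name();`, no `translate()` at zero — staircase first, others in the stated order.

staircase();
translate([-540, 0, 0]) spool();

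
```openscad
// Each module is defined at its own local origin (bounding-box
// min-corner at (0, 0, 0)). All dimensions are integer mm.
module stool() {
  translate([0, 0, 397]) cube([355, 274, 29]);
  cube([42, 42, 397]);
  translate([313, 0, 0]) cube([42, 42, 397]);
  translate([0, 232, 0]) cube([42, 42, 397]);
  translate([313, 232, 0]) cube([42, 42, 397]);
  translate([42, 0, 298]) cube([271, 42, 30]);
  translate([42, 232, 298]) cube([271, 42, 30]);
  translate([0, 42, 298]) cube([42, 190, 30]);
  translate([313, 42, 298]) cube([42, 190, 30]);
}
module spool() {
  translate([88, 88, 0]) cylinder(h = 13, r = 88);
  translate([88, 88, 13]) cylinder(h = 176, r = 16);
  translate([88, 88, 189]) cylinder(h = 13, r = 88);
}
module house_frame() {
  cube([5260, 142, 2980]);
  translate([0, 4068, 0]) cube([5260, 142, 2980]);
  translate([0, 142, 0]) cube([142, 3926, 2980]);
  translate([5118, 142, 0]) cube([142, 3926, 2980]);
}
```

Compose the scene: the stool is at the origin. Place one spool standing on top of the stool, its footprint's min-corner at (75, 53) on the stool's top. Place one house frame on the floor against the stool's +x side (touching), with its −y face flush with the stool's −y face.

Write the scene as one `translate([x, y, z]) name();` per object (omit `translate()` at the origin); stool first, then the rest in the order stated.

stool();
translate([75, 53, 426]) spool();
translate([355, 0, 0]) house_frame();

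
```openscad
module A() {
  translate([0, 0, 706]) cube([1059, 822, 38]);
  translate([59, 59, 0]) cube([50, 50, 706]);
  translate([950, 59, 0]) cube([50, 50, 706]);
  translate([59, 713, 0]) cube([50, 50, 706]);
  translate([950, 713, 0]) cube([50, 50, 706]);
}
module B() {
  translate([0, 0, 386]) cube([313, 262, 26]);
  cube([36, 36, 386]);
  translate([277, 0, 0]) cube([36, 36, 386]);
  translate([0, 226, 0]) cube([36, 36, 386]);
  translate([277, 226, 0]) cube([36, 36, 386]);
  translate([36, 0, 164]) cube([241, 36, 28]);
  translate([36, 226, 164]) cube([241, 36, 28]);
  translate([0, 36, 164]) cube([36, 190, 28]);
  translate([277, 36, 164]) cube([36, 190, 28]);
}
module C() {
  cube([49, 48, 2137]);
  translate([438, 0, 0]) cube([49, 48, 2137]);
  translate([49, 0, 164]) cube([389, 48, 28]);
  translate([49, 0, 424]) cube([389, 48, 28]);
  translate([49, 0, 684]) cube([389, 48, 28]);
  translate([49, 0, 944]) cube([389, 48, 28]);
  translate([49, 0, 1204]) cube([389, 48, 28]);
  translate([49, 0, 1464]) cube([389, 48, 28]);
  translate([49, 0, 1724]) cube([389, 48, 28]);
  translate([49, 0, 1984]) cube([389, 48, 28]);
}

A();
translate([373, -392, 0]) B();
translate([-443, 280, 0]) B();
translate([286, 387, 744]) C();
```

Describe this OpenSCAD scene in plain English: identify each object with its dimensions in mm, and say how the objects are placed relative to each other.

A is a table with a 1059×822 mm rectangular top, 38 mm thick, top surface at z = 744 mm, supported by four 50×50 mm square legs, each inset 59 mm from the nearest pair of top edges, running from the floor.

B is a four-legged stool. The seat is a 313×262×26 mm slab whose top surface is at z = 412 mm; four square legs, each 36×36 mm in cross-section, run from the floor (z = 0) to the underside of the seat, each flush with a corner of the seat. Four stretchers, 36 mm wide and 28 mm tall, connect adjacent legs with their undersides at z = 164 mm, each running between the inner faces of the legs it joins and aligned with the legs' outer faces on the other axis.

C is a straight ladder. Two 49×48 mm vertical rails, 2137 mm tall, stand 487 mm apart (outside-to-outside) with their front faces coplanar on the −y side. 8 rungs, each 48 mm deep and 28 mm tall, span between the inner faces of the rails, front faces flush with the rails. The lowest rung's underside is at z = 164 mm and rungs are spaced 260 mm apart (underside to underside).

Two stools sit around the table at the −y, −x sides. The ladder is on top of the table, centred.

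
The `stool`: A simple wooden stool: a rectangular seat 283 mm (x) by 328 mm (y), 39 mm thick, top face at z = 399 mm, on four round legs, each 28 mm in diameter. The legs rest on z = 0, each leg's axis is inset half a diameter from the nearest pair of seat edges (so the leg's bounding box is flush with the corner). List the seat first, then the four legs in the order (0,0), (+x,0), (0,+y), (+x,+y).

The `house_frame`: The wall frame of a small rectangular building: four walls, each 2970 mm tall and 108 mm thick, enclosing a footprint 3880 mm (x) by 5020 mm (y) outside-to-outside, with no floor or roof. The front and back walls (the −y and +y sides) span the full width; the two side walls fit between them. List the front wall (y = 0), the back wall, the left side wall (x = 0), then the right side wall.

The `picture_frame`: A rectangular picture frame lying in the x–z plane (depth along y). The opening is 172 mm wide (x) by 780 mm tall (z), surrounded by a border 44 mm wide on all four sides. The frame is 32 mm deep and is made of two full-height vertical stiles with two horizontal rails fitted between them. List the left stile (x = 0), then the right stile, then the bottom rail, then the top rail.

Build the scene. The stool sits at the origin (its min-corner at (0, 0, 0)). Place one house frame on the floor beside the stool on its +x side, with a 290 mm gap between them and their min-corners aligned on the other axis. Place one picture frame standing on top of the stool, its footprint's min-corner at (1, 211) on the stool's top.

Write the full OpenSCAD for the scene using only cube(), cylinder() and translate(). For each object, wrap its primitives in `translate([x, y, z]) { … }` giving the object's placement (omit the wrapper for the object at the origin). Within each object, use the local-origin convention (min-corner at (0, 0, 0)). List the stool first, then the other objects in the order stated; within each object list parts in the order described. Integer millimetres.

translate([0, 0, 360]) cube([283, 328, 39]);
translate([14, 14, 0]) cylinder(h = 360, r = 14);
translate([269, 14, 0]) cylinder(h = 360, r = 14);
translate([14, 314, 0]) cylinder(h = 360, r = 14);
translate([269, 314, 0]) cylinder(h = 360, r = 14);
translate([573, 0, 0]) {
  cube([3880, 108, 2970]);
  translate([0, 4912, 0]) cube([3880, 108, 2970]);
  translate([0, 108, 0]) cube([108, 4804, 2970]);
  translate([3772, 108, 0]) cube([108, 4804, 2970]);
}
translate([1, 211, 399]) {
  cube([44, 32, 868]);
  translate([216, 0, 0]) cube([44, 32, 868]);
  translate([44, 0, 0]) cube([172, 32, 44]);
  translate([44, 0, 824]) cube([172, 32, 44]);
}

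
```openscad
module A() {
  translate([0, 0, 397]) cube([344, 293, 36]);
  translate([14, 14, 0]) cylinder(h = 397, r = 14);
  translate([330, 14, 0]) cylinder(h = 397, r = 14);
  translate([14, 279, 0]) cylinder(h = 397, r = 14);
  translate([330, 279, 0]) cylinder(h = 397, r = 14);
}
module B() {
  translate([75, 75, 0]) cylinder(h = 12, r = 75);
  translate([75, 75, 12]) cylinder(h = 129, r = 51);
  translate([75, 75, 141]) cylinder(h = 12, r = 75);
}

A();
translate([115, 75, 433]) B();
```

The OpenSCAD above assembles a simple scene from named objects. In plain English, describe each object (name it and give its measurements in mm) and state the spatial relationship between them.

A is a four-legged stool. The seat is a 344×293×36 mm slab whose top surface is at z = 433 mm; four round legs, each 28 mm in diameter, run from the floor (z = 0) to the underside of the seat, each leg's axis is inset half a diameter from the nearest pair of seat edges (so the leg's bounding box is flush with the corner).

B is a spool: two coaxial disc flanges of radius 75 mm and thickness 12 mm, joined by a core cylinder of radius 51 mm and height 129 mm. The lower flange rests on z = 0 and the three cylinders share a vertical axis.

The spool is on top of the stool.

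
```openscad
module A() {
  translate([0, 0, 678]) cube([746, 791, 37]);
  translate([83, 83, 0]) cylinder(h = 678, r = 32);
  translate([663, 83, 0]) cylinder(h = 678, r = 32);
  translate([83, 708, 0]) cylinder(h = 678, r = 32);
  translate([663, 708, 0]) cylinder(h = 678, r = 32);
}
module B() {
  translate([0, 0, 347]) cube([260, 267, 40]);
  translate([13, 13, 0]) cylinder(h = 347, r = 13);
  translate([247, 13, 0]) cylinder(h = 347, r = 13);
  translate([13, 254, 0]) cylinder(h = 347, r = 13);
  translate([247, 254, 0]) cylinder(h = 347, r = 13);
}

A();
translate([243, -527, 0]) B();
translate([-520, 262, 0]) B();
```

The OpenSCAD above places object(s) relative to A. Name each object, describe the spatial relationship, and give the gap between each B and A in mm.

Each stool's nearest face is 260 mm from the table's bounding box.

A is a table. B is a stool. Two stools sit around the table at the −y, −x sides. The gap between each stool and the table is 260 mm.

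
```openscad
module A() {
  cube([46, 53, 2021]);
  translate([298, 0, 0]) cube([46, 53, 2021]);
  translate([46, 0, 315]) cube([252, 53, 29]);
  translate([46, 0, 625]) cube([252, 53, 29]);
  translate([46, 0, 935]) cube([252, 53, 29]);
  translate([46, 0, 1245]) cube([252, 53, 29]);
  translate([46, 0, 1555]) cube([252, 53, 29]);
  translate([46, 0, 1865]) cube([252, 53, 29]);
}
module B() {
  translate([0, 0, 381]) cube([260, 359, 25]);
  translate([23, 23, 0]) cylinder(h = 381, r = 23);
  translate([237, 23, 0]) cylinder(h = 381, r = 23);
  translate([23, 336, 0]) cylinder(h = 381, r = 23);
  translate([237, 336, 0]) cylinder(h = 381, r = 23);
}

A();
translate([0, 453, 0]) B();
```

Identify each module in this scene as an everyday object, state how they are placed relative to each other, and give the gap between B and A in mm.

A is a ladder. B is a stool. The stool is on the floor beside the ladder on its +y side. The gap between the stool and the ladder is 400 mm.

The stool's nearest face is 400 mm from the ladder's +y face.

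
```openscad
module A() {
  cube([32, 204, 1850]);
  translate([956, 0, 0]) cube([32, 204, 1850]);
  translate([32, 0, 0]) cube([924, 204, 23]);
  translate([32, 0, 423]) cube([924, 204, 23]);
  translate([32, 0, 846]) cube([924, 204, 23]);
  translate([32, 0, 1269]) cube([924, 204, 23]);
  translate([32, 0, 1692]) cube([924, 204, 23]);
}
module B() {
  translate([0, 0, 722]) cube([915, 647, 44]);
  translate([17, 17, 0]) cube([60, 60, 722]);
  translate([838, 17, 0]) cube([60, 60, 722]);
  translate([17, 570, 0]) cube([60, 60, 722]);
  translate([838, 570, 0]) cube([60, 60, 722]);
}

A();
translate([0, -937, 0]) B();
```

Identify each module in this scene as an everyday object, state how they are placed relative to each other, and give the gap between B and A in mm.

A is a bookshelf. B is a table. The table is on the floor beside the bookshelf on its −y side. The gap between the table and the bookshelf is 290 mm.

The table's nearest face is 290 mm from the bookshelf's −y face.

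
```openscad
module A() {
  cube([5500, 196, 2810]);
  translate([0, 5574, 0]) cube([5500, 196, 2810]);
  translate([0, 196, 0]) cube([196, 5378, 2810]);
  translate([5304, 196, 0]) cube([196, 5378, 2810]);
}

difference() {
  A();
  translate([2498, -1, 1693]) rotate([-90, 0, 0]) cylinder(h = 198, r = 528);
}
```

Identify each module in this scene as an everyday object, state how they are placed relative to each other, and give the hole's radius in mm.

The subtracted cylinder has r = 528 mm.

A is a house frame. The house frame has a circular hole through its front wall. The hole's radius is 528 mm.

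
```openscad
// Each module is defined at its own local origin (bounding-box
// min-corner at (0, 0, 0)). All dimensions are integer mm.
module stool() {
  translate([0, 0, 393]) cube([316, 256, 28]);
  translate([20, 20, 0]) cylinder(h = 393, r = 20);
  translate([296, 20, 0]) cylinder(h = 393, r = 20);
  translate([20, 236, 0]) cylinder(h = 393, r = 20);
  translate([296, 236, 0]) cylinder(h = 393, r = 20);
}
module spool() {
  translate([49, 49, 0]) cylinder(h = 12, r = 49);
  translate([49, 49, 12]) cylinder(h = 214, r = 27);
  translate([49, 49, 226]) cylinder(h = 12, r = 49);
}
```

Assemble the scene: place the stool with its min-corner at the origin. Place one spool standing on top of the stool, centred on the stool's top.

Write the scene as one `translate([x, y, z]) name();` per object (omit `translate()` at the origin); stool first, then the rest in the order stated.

stool();
translate([109, 79, 421]) spool();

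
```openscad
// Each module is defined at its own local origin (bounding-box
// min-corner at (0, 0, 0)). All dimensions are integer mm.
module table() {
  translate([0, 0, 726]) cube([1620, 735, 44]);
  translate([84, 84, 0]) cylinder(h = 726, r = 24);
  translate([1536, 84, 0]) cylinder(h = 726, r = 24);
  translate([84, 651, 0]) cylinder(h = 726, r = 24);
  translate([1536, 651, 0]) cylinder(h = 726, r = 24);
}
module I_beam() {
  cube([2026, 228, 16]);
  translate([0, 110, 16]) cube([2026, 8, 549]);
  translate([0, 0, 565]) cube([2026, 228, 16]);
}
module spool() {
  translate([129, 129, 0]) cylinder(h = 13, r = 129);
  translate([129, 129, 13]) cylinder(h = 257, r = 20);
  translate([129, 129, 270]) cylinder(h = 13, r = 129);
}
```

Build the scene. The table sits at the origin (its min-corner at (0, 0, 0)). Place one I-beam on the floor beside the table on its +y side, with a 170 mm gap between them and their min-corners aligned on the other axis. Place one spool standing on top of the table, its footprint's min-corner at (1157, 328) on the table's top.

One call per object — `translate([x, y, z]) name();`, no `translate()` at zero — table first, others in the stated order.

table();
translate([0, 905, 0]) I_beam();
translate([1157, 328, 770]) spool();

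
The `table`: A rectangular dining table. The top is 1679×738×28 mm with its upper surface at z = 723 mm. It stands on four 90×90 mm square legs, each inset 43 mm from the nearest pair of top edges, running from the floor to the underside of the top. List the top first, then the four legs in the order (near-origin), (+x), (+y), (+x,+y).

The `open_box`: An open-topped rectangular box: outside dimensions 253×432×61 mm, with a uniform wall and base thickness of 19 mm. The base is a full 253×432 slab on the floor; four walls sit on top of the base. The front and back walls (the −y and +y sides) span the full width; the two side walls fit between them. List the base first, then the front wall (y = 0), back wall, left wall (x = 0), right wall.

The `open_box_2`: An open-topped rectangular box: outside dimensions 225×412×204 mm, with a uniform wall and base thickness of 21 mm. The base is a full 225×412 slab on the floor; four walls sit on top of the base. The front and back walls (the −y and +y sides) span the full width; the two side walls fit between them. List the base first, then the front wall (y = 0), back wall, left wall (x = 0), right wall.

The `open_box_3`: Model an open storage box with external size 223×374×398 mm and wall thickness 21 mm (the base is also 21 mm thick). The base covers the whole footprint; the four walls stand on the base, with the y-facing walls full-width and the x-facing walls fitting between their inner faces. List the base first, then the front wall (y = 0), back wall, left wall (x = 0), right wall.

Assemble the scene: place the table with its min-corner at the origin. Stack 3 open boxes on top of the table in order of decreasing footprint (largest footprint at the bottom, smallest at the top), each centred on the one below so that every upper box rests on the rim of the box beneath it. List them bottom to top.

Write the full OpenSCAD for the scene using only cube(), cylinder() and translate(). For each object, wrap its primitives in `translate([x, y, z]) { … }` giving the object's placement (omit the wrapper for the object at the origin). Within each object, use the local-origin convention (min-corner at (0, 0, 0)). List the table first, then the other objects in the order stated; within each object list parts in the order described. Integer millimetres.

translate([0, 0, 695]) cube([1679, 738, 28]);
translate([43, 43, 0]) cube([90, 90, 695]);
translate([1546, 43, 0]) cube([90, 90, 695]);
translate([43, 605, 0]) cube([90, 90, 695]);
translate([1546, 605, 0]) cube([90, 90, 695]);
translate([713, 153, 723]) {
  cube([253, 432, 19]);
  translate([0, 0, 19]) cube([253, 19, 42]);
  translate([0, 413, 19]) cube([253, 19, 42]);
  translate([0, 19, 19]) cube([19, 394, 42]);
  translate([234, 19, 19]) cube([19, 394, 42]);
}
translate([727, 163, 784]) {
  cube([225, 412, 21]);
  translate([0, 0, 21]) cube([225, 21, 183]);
  translate([0, 391, 21]) cube([225, 21, 183]);
  translate([0, 21, 21]) cube([21, 370, 183]);
  translate([204, 21, 21]) cube([21, 370, 183]);
}
translate([728, 182, 988]) {
  cube([223, 374, 21]);
  translate([0, 0, 21]) cube([223, 21, 377]);
  translate([0, 353, 21]) cube([223, 21, 377]);
  translate([0, 21, 21]) cube([21, 332, 377]);
  translate([202, 21, 21]) cube([21, 332, 377]);
}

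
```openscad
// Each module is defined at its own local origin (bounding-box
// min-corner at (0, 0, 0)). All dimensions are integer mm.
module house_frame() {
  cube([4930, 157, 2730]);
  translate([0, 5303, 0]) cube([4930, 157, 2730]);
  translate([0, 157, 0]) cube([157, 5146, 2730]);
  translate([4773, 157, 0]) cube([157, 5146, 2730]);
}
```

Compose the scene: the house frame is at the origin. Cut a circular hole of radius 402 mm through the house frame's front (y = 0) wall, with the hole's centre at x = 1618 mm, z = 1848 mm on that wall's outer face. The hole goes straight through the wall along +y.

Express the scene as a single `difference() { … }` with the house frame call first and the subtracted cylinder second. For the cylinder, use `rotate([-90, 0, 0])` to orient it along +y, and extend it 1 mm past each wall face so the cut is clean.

difference() {
  house_frame();
  translate([1618, -1, 1848]) rotate([-90, 0, 0]) cylinder(h = 159, r = 402);
}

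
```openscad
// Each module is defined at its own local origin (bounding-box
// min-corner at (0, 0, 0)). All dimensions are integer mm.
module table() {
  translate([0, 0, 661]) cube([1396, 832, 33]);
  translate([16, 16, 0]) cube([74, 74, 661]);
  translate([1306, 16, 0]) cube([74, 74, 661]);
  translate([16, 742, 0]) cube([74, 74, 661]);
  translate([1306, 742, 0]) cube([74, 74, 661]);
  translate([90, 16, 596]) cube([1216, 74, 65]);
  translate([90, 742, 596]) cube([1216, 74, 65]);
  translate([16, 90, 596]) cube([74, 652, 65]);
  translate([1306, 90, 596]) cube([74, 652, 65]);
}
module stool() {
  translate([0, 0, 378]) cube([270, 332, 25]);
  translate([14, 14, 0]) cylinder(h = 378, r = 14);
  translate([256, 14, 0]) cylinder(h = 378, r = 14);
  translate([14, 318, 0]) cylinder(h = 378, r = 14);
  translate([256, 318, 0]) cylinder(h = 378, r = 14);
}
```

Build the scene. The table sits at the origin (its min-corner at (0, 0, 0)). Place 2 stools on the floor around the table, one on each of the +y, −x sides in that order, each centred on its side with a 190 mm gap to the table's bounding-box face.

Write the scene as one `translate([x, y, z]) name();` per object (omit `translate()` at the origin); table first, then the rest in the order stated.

table();
translate([563, 1022, 0]) stool();
translate([-460, 250, 0]) stool();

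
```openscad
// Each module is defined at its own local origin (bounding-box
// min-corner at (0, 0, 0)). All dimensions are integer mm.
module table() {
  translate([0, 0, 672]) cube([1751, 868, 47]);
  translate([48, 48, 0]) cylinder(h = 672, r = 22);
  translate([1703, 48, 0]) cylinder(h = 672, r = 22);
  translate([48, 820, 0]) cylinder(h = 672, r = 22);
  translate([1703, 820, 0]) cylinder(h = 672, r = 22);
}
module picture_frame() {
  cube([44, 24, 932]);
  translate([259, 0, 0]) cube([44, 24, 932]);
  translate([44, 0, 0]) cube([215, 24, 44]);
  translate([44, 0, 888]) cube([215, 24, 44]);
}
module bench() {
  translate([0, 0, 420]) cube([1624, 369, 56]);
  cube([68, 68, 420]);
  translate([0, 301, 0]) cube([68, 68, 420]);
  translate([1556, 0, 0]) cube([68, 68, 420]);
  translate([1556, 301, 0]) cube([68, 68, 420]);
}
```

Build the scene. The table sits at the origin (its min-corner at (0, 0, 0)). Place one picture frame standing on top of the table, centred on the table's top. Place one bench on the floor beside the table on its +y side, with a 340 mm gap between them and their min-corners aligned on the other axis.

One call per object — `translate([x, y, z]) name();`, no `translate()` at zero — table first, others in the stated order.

table();
translate([724, 422, 719]) picture_frame();
translate([0, 1208, 0]) bench();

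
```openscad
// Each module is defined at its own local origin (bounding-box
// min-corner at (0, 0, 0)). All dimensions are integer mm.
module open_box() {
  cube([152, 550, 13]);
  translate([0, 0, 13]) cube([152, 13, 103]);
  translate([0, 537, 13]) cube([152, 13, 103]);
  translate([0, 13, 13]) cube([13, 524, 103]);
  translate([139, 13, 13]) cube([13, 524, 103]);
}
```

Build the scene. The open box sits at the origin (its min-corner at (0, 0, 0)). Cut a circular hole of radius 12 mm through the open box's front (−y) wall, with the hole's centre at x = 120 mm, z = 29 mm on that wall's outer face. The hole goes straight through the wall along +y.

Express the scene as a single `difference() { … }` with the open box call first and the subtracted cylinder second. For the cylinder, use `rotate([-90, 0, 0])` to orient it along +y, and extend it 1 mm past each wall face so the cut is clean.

difference() {
  open_box();
  translate([120, -1, 29]) rotate([-90, 0, 0]) cylinder(h = 15, r = 12);
}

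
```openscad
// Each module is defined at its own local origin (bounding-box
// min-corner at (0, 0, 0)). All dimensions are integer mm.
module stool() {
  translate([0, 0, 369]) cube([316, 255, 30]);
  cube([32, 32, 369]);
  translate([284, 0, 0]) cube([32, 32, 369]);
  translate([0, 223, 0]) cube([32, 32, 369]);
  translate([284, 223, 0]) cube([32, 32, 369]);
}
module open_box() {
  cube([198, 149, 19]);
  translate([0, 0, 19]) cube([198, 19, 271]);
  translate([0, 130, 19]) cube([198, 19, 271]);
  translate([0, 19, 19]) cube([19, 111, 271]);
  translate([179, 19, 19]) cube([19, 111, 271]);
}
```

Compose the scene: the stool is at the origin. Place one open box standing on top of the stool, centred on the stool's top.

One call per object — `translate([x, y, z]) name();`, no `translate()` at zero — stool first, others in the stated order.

stool();
translate([59, 53, 399]) open_box();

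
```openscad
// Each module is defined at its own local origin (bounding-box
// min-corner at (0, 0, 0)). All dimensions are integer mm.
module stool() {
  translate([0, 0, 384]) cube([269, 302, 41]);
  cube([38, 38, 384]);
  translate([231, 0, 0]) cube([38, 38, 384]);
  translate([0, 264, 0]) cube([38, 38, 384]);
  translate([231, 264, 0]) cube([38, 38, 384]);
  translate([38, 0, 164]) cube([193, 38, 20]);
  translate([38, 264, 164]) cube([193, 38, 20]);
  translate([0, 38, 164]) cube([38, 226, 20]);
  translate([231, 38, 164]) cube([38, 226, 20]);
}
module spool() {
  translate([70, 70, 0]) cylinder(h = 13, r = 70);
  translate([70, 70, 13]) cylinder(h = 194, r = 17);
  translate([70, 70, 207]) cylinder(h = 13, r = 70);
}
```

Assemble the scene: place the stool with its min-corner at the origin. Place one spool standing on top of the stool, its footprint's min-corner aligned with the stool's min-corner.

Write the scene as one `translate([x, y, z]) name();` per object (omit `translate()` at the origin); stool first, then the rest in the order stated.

stool();
translate([0, 0, 425]) spool();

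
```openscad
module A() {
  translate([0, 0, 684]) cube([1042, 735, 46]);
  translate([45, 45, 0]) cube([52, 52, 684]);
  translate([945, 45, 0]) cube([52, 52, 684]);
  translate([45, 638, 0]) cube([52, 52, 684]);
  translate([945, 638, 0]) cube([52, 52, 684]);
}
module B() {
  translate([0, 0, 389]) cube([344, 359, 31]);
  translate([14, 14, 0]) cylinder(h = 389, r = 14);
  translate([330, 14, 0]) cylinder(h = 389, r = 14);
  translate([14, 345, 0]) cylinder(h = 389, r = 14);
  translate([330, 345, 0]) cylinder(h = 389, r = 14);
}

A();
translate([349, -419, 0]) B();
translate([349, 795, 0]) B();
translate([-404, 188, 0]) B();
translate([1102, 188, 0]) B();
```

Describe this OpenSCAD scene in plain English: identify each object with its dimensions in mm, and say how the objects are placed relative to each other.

A is a table: top 1042 mm (x) × 735 mm (y), 46 mm thick, upper face at z = 730 mm, on four 52×52 mm square legs, each inset 45 mm from the nearest pair of top edges, running from z = 0 to the bottom of the top.

B is a four-legged stool. The seat is a 344×359×31 mm slab whose top surface is at z = 420 mm; four round legs, each 28 mm in diameter, run from the floor (z = 0) to the underside of the seat, each leg's axis is inset half a diameter from the nearest pair of seat edges (so the leg's bounding box is flush with the corner).

Four stools sit around the table at the −y, +y, −x, +x sides.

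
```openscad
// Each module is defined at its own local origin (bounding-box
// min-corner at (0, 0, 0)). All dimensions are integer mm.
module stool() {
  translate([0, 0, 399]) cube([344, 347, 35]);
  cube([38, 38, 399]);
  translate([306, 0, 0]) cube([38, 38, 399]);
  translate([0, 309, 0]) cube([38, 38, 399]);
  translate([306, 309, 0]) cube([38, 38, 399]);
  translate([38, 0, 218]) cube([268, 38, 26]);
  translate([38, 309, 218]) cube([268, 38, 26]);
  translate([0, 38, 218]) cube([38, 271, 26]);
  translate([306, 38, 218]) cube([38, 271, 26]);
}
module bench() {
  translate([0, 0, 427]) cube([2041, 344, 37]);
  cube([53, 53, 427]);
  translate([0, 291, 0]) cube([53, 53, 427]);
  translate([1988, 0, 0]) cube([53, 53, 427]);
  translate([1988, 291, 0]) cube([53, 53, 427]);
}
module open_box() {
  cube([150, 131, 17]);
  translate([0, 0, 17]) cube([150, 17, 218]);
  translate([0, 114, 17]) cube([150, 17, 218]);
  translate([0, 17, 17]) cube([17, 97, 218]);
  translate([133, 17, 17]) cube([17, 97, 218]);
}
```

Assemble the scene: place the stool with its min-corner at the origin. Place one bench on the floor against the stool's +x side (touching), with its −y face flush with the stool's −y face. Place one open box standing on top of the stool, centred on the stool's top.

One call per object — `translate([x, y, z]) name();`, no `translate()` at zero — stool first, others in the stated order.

stool();
translate([344, 0, 0]) bench();
translate([97, 108, 434]) open_box();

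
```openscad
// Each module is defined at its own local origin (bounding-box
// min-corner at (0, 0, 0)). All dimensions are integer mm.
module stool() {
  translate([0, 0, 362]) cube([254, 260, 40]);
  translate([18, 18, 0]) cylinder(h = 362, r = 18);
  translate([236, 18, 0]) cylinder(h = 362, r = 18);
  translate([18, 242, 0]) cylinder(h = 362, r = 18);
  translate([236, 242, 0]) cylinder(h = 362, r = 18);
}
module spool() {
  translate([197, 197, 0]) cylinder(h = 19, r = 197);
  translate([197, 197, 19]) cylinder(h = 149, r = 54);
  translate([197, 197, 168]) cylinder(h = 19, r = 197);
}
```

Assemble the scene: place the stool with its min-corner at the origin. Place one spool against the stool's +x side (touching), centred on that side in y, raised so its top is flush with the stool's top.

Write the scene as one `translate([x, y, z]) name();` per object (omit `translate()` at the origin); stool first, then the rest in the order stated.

stool();
translate([254, -67, 215]) spool();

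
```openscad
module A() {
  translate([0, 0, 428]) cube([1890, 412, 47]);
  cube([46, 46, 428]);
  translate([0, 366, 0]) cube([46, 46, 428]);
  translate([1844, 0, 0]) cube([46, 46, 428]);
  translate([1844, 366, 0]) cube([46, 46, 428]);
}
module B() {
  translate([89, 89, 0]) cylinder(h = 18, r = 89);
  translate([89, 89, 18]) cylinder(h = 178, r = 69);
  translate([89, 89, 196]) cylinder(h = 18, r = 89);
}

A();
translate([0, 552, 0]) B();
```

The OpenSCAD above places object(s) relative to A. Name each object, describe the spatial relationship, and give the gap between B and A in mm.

The spool's nearest face is 140 mm from the bench's +y face.

A is a bench. B is a spool. The spool is on the floor beside the bench on its +y side. The gap between the spool and the bench is 140 mm.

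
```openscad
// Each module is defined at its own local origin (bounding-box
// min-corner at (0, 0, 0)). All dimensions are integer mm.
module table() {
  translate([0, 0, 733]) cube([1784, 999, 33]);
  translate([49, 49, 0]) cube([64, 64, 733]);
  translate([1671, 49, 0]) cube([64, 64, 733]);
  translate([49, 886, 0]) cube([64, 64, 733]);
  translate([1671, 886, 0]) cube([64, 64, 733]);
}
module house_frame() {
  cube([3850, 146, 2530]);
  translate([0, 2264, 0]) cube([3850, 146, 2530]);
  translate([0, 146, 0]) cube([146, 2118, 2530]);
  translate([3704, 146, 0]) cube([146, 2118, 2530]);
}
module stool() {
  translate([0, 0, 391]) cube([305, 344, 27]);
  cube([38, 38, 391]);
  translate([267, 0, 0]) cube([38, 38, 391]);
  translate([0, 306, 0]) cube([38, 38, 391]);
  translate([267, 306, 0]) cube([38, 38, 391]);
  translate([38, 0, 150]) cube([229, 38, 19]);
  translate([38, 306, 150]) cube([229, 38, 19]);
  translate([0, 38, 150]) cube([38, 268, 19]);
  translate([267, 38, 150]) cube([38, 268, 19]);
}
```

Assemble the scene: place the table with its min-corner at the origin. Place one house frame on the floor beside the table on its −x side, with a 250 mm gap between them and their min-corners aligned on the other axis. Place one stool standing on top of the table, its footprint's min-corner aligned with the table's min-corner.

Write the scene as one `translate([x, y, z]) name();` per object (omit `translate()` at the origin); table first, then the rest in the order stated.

table();
translate([-4100, 0, 0]) house_frame();
translate([0, 0, 766]) stool();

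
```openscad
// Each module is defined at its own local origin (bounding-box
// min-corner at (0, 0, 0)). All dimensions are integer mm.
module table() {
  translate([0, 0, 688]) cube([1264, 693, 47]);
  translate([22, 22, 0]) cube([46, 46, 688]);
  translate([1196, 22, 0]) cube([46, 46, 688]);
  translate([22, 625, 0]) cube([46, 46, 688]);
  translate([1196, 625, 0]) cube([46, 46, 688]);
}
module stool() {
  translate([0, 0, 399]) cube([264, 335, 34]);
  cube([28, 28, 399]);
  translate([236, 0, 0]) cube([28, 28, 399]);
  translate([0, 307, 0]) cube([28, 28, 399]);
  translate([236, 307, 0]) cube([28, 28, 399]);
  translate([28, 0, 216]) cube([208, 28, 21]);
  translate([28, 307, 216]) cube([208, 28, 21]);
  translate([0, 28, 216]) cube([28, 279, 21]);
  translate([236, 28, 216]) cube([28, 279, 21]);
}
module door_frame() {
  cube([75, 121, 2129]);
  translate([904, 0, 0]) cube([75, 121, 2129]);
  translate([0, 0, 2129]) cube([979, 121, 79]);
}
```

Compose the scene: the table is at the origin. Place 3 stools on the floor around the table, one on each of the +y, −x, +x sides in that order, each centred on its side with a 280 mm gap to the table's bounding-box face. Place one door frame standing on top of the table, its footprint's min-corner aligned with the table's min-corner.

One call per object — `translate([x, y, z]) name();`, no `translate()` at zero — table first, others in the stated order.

table();
translate([500, 973, 0]) stool();
translate([-544, 179, 0]) stool();
translate([1544, 179, 0]) stool();
translate([0, 0, 735]) door_frame();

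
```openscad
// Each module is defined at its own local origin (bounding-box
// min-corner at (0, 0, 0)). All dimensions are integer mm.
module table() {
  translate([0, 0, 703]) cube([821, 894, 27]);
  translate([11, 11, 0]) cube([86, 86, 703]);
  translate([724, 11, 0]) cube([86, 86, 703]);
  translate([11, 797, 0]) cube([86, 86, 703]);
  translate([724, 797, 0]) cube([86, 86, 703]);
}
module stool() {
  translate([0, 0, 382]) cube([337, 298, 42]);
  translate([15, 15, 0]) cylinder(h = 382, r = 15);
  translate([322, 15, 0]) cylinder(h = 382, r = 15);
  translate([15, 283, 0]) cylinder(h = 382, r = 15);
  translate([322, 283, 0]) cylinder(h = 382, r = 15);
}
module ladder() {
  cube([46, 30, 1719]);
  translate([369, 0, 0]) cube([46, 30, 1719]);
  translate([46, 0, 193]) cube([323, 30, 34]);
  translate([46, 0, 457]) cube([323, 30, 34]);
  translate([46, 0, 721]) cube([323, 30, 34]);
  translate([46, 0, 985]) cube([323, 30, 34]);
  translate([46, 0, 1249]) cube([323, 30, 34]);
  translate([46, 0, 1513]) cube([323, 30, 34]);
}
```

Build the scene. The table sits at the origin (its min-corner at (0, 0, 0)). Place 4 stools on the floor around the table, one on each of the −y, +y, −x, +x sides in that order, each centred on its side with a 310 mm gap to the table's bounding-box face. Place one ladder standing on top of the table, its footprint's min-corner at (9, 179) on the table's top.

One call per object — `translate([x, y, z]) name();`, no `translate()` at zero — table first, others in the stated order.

table();
translate([242, -608, 0]) stool();
translate([242, 1204, 0]) stool();
translate([-647, 298, 0]) stool();
translate([1131, 298, 0]) stool();
translate([9, 179, 730]) ladder();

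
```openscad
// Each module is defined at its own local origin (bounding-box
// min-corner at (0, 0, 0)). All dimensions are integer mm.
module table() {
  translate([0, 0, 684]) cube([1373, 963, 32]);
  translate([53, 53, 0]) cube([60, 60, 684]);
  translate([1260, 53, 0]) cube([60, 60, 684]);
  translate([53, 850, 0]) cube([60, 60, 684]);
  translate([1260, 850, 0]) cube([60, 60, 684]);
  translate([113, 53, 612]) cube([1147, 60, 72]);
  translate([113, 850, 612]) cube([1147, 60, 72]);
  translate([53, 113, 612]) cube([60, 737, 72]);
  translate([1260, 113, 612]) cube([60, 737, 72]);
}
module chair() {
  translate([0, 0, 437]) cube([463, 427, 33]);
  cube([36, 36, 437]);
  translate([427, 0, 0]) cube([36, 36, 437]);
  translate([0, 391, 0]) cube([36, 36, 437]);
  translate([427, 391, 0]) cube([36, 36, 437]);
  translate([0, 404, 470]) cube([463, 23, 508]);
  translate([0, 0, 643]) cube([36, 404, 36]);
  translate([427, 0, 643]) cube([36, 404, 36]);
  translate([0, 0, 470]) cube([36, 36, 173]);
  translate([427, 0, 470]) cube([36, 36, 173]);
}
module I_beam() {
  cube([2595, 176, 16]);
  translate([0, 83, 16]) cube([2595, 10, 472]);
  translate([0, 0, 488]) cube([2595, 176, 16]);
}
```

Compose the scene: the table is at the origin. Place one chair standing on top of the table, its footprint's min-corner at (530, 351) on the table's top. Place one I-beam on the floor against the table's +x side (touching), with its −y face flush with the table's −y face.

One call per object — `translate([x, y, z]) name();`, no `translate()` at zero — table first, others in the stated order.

table();
translate([530, 351, 716]) chair();
translate([1373, 0, 0]) I_beam();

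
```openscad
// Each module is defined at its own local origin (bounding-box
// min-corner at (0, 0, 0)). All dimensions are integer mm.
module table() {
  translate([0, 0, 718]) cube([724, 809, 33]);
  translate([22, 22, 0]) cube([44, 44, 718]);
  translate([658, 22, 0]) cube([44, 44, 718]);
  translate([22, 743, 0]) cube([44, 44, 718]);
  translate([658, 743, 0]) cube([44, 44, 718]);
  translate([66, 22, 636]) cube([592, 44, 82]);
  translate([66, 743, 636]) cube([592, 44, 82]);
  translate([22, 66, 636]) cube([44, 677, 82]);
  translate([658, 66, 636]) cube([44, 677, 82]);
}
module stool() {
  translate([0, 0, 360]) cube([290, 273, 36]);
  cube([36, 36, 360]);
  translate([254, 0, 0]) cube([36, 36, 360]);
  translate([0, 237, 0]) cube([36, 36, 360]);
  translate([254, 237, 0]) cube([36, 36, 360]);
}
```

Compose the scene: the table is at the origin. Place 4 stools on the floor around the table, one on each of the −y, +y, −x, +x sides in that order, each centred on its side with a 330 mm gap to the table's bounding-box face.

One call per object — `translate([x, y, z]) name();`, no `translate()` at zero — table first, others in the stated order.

table();
translate([217, -603, 0]) stool();
translate([217, 1139, 0]) stool();
translate([-620, 268, 0]) stool();
translate([1054, 268, 0]) stool();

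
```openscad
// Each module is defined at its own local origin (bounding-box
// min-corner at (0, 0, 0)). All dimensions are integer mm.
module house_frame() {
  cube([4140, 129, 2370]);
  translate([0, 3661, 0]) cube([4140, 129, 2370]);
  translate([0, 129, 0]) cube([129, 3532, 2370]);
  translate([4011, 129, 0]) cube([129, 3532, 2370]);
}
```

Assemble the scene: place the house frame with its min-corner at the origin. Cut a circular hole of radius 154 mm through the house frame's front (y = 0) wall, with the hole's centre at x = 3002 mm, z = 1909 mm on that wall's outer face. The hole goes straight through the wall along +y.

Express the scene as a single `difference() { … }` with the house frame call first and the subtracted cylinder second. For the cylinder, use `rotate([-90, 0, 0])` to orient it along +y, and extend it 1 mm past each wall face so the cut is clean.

difference() {
  house_frame();
  translate([3002, -1, 1909]) rotate([-90, 0, 0]) cylinder(h = 131, r = 154);
}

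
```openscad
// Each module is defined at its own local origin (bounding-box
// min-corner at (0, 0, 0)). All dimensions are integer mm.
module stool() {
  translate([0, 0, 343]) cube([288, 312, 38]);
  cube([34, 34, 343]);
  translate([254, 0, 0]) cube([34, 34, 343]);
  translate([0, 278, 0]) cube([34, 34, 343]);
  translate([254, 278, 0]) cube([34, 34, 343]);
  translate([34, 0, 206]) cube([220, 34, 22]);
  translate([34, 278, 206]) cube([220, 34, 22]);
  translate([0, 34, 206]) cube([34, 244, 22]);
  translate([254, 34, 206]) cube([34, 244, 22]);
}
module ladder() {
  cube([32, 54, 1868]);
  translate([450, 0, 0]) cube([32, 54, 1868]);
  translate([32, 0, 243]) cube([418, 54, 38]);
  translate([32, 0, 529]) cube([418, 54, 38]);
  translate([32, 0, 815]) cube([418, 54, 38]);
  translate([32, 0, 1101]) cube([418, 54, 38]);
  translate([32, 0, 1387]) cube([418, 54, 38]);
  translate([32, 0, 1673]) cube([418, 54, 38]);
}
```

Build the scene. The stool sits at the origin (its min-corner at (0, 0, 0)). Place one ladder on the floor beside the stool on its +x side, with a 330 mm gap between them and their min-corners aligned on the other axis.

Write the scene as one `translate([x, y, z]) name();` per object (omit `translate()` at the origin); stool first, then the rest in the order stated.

stool();
translate([618, 0, 0]) ladder();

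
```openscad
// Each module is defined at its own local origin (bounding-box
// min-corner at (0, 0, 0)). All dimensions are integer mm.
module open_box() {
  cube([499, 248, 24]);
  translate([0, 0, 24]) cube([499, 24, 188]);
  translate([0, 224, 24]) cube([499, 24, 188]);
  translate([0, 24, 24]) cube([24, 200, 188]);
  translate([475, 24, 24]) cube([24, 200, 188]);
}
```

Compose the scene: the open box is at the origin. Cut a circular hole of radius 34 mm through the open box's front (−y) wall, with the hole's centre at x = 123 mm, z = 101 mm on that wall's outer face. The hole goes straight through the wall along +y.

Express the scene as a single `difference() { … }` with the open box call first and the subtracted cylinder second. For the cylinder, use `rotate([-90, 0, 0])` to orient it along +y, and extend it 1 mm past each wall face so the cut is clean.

difference() {
  open_box();
  translate([123, -1, 101]) rotate([-90, 0, 0]) cylinder(h = 26, r = 34);
}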